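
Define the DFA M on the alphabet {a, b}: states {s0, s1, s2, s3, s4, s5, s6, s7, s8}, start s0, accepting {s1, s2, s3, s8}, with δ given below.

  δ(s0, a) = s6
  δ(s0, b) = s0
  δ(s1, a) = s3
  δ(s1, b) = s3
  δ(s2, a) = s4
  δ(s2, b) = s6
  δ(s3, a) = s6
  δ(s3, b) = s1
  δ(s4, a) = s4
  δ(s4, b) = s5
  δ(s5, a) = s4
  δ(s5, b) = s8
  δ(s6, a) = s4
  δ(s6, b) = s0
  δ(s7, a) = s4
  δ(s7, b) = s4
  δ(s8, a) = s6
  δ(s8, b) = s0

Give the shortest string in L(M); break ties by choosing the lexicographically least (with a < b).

aabb

A breadth-first search from s0 reaches an accepting state first via the path s0 → s6 → s4 → s5 → s8 on input aabb.
No string of length < 4 is accepted (BFS exhausts all shorter strings without reaching an accepting state), and aabb is the lexicographically least accepting string of length 4.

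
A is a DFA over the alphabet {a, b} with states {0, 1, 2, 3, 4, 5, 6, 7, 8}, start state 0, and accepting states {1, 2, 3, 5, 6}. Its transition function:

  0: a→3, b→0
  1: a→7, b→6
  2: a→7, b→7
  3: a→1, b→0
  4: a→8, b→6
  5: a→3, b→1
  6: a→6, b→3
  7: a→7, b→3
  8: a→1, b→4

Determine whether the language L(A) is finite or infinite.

State 0 is reachable from the start and can reach an accepting state, and it lies on the cycle 0 → 0.
Traversing that cycle any number of times yields accepted strings of unbounded length, so the language is infinite.

infinite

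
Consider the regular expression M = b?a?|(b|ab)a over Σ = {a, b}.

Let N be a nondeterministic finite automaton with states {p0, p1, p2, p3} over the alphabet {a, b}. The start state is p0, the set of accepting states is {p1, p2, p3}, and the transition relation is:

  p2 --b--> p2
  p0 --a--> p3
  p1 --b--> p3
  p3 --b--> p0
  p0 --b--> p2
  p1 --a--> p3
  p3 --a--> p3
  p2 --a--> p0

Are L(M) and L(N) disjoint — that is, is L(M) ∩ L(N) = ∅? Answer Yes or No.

No

The string a is accepted by both M and N.
Hence L(M) ∩ L(N) ≠ ∅.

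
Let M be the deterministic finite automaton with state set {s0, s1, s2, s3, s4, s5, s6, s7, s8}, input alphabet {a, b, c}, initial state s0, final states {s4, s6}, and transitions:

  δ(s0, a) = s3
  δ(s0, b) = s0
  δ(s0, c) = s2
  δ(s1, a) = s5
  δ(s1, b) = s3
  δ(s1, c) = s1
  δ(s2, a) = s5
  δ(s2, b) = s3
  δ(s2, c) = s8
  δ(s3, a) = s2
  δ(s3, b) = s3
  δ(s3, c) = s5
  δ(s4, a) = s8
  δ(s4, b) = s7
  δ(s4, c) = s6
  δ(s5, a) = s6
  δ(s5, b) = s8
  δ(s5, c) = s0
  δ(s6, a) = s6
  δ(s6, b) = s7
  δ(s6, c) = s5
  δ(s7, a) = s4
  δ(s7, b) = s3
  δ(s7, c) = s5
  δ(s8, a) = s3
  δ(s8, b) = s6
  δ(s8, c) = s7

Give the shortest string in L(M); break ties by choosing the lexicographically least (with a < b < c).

aca

A breadth-first search from s0 reaches an accepting state first via the path s0 → s3 → s5 → s6 on input aca.
No string of length < 3 is accepted (BFS exhausts all shorter strings without reaching an accepting state), and aca is the lexicographically least accepting string of length 3.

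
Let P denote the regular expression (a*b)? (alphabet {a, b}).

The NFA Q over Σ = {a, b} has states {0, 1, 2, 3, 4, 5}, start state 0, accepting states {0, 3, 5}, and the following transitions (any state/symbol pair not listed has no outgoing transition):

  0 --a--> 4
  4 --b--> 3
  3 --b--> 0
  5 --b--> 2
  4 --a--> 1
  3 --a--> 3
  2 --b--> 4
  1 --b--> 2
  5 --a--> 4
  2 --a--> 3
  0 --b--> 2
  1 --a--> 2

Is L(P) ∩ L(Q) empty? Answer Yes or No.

The empty string ε is accepted by both P and Q.
Hence L(P) ∩ L(Q) ≠ ∅.

No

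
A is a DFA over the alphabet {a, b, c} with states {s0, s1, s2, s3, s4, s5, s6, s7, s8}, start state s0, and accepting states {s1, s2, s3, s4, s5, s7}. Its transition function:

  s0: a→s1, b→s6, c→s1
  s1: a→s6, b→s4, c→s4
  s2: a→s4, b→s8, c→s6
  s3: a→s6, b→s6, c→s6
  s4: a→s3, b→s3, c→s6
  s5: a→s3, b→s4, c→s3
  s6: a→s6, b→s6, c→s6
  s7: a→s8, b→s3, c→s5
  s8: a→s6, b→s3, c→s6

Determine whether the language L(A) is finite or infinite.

finite

The useful states (reachable from s0 and able to reach an accepting state) are {s0, s1, s3, s4}.
Restricted to these states the transition graph has no cycle, so every accepting path has bounded length and L is finite.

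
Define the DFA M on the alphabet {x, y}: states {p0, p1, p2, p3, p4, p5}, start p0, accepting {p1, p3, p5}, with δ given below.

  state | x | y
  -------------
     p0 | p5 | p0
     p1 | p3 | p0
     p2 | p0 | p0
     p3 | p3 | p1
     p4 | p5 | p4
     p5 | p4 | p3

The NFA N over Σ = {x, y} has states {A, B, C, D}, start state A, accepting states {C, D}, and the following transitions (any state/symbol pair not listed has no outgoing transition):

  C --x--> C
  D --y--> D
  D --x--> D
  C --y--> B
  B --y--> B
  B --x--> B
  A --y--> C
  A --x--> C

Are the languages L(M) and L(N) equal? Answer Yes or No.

No

The string xy is accepted by M but rejected by N.
So L(M) ≠ L(N).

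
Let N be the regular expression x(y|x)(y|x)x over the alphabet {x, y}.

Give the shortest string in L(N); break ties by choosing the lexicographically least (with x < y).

xxxx

By inspection of the expression, no string of length less than 4 matches, and xxxx is the lexicographically first match of length 4.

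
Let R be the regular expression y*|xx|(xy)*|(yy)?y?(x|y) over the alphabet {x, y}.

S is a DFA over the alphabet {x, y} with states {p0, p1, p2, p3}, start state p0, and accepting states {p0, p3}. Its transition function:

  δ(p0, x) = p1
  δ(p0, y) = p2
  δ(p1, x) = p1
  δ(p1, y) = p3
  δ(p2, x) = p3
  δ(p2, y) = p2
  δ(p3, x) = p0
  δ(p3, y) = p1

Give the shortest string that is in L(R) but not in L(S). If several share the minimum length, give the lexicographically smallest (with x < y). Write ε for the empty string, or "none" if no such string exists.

The string x is accepted by R but not by S.
No shorter string lies in the difference, and x is the lexicographically first length-1 string in L(R) \ L(S).

x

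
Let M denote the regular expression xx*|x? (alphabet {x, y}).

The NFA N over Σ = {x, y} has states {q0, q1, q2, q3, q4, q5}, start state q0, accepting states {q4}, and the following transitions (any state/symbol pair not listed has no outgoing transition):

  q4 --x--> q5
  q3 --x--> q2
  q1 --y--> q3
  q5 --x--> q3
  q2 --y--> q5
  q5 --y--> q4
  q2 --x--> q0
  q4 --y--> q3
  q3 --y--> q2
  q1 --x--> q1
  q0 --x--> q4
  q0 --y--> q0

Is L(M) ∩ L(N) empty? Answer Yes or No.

The string x is accepted by both M and N.
Hence L(M) ∩ L(N) ≠ ∅.

No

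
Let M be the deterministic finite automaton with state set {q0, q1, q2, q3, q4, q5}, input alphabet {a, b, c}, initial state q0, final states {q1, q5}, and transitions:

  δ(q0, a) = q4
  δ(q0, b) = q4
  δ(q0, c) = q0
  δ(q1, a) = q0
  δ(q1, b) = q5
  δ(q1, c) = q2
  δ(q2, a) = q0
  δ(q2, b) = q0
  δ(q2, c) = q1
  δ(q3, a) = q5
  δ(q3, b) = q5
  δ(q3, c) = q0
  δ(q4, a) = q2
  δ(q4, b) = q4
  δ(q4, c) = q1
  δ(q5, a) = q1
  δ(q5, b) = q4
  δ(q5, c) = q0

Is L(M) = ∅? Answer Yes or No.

The string ac is accepted: the run q0 → q4 → q1 ends in the accepting state q1.
Since at least one string is accepted, L(M) is not empty.

No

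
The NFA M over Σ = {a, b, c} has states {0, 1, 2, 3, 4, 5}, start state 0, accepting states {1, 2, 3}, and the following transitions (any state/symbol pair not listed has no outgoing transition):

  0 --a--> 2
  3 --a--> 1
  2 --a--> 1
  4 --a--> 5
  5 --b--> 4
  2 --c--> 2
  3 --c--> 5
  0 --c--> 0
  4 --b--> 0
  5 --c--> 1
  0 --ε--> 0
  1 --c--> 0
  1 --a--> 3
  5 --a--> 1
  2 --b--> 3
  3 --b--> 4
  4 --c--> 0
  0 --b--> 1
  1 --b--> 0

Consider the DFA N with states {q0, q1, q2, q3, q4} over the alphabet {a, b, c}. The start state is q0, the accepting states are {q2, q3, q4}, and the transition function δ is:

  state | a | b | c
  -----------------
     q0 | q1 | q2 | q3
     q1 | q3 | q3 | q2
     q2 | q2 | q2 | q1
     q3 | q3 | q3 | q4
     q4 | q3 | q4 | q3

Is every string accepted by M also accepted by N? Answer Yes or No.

The string a is in L(M) but not in L(N).
So L(M) ⊄ L(N).

No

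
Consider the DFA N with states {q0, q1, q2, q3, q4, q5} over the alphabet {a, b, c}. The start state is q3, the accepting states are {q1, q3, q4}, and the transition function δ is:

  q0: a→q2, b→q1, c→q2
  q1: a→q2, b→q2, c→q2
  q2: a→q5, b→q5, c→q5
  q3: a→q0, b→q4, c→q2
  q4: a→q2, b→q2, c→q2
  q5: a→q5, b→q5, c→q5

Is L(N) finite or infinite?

finite

The useful states (reachable from q3 and able to reach an accepting state) are {q0, q1, q3, q4}.
Restricted to these states the transition graph has no cycle, so every accepting path has bounded length and L is finite.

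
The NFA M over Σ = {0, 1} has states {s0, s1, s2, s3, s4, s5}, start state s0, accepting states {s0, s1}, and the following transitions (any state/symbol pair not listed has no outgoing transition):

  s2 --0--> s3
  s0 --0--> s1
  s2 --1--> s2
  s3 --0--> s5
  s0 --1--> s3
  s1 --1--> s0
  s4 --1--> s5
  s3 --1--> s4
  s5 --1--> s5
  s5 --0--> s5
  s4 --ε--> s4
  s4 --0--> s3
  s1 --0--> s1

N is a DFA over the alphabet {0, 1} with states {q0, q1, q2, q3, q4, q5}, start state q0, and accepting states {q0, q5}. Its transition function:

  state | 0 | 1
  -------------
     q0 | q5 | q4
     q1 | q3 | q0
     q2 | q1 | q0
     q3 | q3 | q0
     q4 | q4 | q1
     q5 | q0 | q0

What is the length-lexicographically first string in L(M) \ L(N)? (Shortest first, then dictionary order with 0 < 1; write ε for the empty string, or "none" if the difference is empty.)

001

The string 001 is accepted by M but not by N.
No shorter string lies in the difference, and 001 is the lexicographically first length-3 string in L(M) \ L(N).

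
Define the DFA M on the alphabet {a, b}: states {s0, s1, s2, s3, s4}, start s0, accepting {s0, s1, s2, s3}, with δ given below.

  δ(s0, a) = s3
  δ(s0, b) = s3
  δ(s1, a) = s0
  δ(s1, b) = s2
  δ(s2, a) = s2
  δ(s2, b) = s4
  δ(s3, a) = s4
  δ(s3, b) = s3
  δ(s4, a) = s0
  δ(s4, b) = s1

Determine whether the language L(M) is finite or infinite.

State s3 is reachable from the start and can reach an accepting state, and it lies on the cycle s3 → s3.
Traversing that cycle any number of times yields accepted strings of unbounded length, so the language is infinite.

infinite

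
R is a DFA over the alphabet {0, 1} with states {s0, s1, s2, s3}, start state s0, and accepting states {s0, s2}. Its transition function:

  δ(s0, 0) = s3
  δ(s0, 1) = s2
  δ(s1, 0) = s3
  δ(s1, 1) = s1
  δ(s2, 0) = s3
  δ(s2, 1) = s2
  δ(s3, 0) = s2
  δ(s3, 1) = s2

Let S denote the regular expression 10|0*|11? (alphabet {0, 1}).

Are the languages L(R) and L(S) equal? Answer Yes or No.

No

The string 01 is accepted by R but rejected by S.
So L(R) ≠ L(S).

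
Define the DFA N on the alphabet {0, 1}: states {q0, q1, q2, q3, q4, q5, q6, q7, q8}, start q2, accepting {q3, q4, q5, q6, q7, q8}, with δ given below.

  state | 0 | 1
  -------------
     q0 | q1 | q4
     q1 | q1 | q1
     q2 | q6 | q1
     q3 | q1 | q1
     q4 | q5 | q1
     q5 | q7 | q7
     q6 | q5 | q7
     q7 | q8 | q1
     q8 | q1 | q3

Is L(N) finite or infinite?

finite

The useful states (reachable from q2 and able to reach an accepting state) are {q2, q3, q5, q6, q7, q8}.
Restricted to these states the transition graph has no cycle, so every accepting path has bounded length and L is finite.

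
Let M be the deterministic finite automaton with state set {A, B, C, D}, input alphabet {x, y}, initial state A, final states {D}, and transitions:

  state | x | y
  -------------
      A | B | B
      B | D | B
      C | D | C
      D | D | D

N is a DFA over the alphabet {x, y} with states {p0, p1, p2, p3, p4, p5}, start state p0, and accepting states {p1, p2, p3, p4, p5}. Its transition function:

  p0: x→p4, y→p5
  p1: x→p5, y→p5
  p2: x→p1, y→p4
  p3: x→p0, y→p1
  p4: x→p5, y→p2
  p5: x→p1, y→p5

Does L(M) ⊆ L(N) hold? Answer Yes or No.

Yes

Exploring the product automaton M × N from the start pair (A, p0), following both machines on each input symbol, reaches 6 state pairs: (A, p0), (B, p4), (B, p5), (D, p5), (B, p2), (D, p1).
M accepts in {D} and N accepts in {p1, p2, p3, p4, p5}. The reachable pairs whose M-component is accepting are (D, p5), (D, p1); in each of them the N-component is accepting too, so the product for L(M) \ L(N) (M-component accepting, N-component rejecting) has no reachable accepting pair and the difference is empty.
Hence every string in L(M) is also in L(N).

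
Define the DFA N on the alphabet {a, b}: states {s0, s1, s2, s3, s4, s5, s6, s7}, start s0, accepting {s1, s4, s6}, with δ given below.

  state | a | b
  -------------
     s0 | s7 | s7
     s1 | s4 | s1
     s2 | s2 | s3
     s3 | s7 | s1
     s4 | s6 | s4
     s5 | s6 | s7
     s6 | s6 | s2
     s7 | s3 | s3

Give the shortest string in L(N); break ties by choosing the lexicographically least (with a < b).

aab

A breadth-first search from s0 reaches an accepting state first via the path s0 → s7 → s3 → s1 on input aab.
No string of length < 3 is accepted (BFS exhausts all shorter strings without reaching an accepting state), and aab is the lexicographically least accepting string of length 3.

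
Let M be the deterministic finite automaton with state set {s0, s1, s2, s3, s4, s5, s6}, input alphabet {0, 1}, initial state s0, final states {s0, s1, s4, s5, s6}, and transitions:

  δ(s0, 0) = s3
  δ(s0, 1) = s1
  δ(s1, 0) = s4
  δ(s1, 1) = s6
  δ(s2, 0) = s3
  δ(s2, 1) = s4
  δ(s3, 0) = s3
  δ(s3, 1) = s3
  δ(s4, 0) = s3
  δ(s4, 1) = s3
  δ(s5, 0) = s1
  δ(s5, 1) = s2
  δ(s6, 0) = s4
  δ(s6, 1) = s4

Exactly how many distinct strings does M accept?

The useful subgraph on states {s0, s1, s4, s6} is acyclic, so L(M) is finite; the longest accepting path visits 4 useful states, giving maximum string length 3.
Counting accepting paths from s0 by length: 1 of length 0, 1 of length 1, 2 of length 2, 2 of length 3. Total 6.

6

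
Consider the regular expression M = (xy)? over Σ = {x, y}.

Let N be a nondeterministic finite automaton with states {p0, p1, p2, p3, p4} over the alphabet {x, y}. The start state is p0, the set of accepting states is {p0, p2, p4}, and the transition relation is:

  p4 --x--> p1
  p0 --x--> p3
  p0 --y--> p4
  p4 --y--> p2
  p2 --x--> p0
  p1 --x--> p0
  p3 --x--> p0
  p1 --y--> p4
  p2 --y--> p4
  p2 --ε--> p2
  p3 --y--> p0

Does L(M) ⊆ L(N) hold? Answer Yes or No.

Converting the expression M to a DFA (subset construction, then merging equivalent states) gives the minimal DFA with states {m0, m1, m2, m3}, start state m0, accepting states {m0, m3} and transitions m0: x→m1, y→m2; m1: x→m2, y→m3; m2: x→m2, y→m2; m3: x→m2, y→m2.
Exploring the product automaton M × N from the start pair (m0, p0), following both machines on each input symbol, reaches 8 state pairs: (m0, p0), (m1, p3), (m2, p4), (m2, p0), (m3, p0), (m2, p1), (m2, p2), (m2, p3).
M accepts in {m0, m3} and N accepts in {p0, p2, p4}. The reachable pairs whose M-component is accepting are (m0, p0), (m3, p0); in each of them the N-component is accepting too, so the product for L(M) \ L(N) (M-component accepting, N-component rejecting) has no reachable accepting pair and the difference is empty.
Hence every string in L(M) is also in L(N).

Yes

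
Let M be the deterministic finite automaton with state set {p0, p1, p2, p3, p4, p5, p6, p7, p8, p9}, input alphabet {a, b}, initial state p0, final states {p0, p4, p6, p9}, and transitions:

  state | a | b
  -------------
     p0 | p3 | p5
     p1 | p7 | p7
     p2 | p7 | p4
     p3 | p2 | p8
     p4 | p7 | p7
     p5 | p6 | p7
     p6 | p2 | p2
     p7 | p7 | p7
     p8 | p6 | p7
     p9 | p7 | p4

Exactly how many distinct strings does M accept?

8

The useful subgraph on states {p0, p2, p3, p4, p5, p6, p8} is acyclic, so L(M) is finite; the longest accepting path visits 6 useful states, giving maximum string length 5.
Counting accepting paths from p0 by length: 1 of length 0, 1 of length 2, 2 of length 3, 2 of length 4, 2 of length 5. Total 8.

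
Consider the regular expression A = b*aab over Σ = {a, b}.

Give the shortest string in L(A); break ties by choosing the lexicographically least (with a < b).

By inspection of the expression, no string of length less than 3 matches, and aab is the lexicographically first match of length 3.

aab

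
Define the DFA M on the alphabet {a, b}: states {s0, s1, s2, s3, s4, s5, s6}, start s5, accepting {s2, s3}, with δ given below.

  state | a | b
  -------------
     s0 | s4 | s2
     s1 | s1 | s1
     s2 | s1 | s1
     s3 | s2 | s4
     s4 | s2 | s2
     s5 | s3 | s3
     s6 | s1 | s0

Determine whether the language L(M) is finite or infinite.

finite

The useful states (reachable from s5 and able to reach an accepting state) are {s2, s3, s4, s5}.
Restricted to these states the transition graph has no cycle, so every accepting path has bounded length and L is finite.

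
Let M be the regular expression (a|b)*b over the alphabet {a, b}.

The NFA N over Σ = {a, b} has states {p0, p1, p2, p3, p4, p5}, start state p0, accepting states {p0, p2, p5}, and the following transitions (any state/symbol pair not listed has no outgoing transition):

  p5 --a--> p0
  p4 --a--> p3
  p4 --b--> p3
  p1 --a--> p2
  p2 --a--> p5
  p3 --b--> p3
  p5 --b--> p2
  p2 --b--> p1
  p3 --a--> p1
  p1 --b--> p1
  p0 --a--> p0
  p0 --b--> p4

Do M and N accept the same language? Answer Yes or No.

No

The string b is accepted by M but rejected by N.
So L(M) ≠ L(N).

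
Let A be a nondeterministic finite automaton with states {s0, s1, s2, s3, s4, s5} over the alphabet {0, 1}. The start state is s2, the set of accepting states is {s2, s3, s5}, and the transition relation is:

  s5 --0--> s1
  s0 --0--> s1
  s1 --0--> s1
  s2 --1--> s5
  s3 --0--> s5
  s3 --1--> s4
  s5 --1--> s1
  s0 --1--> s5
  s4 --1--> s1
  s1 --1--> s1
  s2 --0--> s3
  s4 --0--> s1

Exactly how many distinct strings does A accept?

The useful subgraph on states {s2, s3, s5} is acyclic, so L(A) is finite; the longest accepting path visits 3 useful states, giving maximum string length 2.
Counting accepting paths from s2 by length: 1 of length 0, 2 of length 1, 1 of length 2. Total 4.

4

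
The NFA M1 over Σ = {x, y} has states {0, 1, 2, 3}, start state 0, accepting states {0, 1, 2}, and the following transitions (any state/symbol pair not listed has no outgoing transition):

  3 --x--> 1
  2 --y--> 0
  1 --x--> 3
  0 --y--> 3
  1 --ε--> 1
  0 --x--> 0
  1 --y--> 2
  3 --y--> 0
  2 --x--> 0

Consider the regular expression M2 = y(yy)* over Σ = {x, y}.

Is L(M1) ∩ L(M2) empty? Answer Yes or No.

Converting the expression M2 to a DFA (subset construction, then merging equivalent states) gives the minimal DFA with states {r0, r1, r2}, start state r0, accepting states {r2} and transitions r0: x→r1, y→r2; r1: x→r1, y→r1; r2: x→r1, y→r0.
Exploring the product automaton M1 × M2 from the start pair (0, r0), following both machines on each input symbol, reaches 6 state pairs: (0, r0), (0, r1), (3, r2), (3, r1), (1, r1), (2, r1).
M1 accepts in {0, 1, 2} and M2 accepts in {r2}; no reachable pair has both components accepting, so no string drives both machines to acceptance simultaneously and L(M1) ∩ L(M2) = ∅.
So no string is accepted by both, and the intersection is empty.

Yes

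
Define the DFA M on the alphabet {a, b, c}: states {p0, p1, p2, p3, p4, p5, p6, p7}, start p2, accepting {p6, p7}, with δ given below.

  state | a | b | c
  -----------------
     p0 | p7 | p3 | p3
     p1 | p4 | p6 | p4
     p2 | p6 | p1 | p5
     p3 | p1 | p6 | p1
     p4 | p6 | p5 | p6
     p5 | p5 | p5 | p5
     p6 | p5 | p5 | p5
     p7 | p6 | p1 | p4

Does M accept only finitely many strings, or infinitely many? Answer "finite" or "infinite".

The useful states (reachable from p2 and able to reach an accepting state) are {p1, p2, p4, p6}.
Restricted to these states the transition graph has no cycle, so every accepting path has bounded length and L is finite.

finite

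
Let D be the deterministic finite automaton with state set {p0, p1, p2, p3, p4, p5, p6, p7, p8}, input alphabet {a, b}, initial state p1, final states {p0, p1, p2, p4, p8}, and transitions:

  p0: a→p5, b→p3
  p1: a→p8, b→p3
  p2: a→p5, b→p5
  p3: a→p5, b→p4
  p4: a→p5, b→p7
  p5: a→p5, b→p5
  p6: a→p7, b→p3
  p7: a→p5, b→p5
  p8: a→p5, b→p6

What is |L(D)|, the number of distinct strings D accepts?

The useful subgraph on states {p1, p3, p4, p6, p8} is acyclic, so L(D) is finite; the longest accepting path visits 5 useful states, giving maximum string length 4.
Counting accepting paths from p1 by length: 1 of length 0, 1 of length 1, 1 of length 2, 1 of length 4. Total 4.

4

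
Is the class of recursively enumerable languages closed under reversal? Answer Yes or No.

Yes

Reverse the input and run the recogniser for L on it; this accepts exactly Lᴿ.
So the recursively enumerable languages are closed under reversal.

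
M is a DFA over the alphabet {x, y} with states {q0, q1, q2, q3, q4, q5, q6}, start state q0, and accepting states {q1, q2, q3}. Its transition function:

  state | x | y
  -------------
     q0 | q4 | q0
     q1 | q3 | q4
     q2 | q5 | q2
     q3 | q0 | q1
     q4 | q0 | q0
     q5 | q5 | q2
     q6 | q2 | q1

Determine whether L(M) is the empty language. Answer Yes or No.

Yes

The states reachable from the start state are {q0, q4}.
None of the accepting states {q1, q2, q3} is reachable, so no string is accepted and L(M) = ∅.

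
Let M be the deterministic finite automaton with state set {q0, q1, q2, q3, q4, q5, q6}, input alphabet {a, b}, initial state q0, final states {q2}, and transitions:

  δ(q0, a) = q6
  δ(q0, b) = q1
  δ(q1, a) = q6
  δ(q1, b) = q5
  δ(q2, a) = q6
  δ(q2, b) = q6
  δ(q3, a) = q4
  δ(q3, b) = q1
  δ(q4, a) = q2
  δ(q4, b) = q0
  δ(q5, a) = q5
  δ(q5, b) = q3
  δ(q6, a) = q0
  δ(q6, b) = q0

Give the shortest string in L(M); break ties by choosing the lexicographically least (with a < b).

bbbaa

A breadth-first search from q0 reaches an accepting state first via the path q0 → q1 → q5 → q3 → q4 → q2 on input bbbaa.
No string of length < 5 is accepted (BFS exhausts all shorter strings without reaching an accepting state), and bbbaa is the lexicographically least accepting string of length 5.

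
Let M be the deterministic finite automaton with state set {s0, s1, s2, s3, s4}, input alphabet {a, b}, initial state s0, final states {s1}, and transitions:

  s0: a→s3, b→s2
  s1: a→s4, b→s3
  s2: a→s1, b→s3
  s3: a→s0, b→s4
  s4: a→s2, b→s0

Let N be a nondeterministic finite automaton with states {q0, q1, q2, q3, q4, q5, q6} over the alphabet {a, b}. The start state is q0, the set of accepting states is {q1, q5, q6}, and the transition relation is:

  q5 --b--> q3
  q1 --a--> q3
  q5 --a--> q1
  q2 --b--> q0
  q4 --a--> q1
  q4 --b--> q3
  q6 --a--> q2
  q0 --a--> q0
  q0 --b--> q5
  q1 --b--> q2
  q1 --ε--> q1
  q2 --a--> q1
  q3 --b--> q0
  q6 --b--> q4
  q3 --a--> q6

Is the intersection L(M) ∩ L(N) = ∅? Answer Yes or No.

The string ba is accepted by both M and N.
Hence L(M) ∩ L(N) ≠ ∅.

No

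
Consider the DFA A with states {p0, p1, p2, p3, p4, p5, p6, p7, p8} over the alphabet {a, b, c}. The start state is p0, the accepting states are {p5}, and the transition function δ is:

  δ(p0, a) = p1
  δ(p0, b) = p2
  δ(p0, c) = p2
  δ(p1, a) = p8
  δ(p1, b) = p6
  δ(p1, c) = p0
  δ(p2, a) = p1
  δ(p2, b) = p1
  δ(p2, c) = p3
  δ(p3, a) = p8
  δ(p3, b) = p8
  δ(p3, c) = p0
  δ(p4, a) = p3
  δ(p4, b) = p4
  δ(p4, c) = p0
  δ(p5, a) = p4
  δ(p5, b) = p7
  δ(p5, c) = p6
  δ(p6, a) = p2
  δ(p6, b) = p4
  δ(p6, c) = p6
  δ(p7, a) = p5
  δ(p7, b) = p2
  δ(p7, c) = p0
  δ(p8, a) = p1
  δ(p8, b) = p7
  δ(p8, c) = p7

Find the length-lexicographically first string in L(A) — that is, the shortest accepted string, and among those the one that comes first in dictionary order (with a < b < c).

A breadth-first search from p0 reaches an accepting state first via the path p0 → p1 → p8 → p7 → p5 on input aaba.
No string of length < 4 is accepted (BFS exhausts all shorter strings without reaching an accepting state), and aaba is the lexicographically least accepting string of length 4.

aaba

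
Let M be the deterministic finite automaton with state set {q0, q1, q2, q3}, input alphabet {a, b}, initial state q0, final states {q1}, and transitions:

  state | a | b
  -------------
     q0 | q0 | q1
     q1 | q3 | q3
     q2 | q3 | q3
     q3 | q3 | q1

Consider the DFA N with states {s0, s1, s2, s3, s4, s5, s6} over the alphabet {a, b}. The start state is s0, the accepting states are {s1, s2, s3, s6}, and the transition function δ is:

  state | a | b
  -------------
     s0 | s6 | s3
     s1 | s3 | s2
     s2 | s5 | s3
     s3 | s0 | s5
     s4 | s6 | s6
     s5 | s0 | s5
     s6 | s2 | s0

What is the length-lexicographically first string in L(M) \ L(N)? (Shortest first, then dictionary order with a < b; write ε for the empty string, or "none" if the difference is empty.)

The string ab is accepted by M but not by N.
No shorter string lies in the difference, and ab is the lexicographically first length-2 string in L(M) \ L(N).

ab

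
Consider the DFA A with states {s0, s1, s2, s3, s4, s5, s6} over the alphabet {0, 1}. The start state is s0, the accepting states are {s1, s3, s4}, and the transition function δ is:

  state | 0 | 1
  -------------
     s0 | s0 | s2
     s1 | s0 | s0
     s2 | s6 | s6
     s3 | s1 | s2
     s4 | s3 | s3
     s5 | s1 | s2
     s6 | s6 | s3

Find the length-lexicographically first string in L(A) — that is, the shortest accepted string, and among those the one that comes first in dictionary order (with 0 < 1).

A breadth-first search from s0 reaches an accepting state first via the path s0 → s2 → s6 → s3 on input 101.
No string of length < 3 is accepted (BFS exhausts all shorter strings without reaching an accepting state), and 101 is the lexicographically least accepting string of length 3.

101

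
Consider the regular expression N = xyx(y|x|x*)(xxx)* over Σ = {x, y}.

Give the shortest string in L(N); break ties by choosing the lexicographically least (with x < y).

By inspection of the expression, no string of length less than 3 matches, and xyx is the lexicographically first match of length 3.

xyx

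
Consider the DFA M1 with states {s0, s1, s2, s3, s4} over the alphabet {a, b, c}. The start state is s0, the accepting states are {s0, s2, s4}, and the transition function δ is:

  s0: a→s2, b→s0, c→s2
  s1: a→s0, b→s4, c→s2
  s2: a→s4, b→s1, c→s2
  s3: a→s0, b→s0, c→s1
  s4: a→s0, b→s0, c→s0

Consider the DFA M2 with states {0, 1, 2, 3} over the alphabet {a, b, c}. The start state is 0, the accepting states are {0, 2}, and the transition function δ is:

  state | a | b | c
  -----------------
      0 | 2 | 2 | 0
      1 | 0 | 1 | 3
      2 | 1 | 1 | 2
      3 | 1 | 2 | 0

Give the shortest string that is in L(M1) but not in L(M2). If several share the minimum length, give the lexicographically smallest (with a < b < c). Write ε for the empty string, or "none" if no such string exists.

aa

The string aa is accepted by M1 but not by M2.
No shorter string lies in the difference, and aa is the lexicographically first length-2 string in L(M1) \ L(M2).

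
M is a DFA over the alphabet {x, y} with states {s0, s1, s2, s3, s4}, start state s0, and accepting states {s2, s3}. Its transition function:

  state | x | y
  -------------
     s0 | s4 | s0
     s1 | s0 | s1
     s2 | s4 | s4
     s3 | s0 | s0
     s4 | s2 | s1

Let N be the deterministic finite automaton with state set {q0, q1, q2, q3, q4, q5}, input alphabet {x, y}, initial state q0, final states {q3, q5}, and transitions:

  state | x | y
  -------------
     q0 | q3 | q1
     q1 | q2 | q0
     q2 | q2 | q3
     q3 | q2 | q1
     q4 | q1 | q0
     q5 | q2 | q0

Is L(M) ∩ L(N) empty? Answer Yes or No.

Exploring the product automaton M × N from the start pair (s0, q0), following both machines on each input symbol, reaches 10 state pairs: (s0, q0), (s4, q3), (s0, q1), (s2, q2), (s1, q1), (s4, q2), (s0, q2), (s1, q0), (s1, q3), (s0, q3).
M accepts in {s2, s3} and N accepts in {q3, q5}; no reachable pair has both components accepting, so no string drives both machines to acceptance simultaneously and L(M) ∩ L(N) = ∅.
So no string is accepted by both, and the intersection is empty.

Yes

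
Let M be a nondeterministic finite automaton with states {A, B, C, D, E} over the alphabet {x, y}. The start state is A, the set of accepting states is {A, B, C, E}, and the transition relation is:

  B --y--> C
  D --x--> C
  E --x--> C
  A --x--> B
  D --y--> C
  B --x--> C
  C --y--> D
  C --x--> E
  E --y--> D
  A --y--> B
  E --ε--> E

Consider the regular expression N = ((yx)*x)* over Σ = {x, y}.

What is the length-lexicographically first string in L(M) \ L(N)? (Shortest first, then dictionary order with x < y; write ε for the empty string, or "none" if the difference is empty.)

The string y is accepted by M but not by N.
No shorter string lies in the difference, and y is the lexicographically first length-1 string in L(M) \ L(N).

y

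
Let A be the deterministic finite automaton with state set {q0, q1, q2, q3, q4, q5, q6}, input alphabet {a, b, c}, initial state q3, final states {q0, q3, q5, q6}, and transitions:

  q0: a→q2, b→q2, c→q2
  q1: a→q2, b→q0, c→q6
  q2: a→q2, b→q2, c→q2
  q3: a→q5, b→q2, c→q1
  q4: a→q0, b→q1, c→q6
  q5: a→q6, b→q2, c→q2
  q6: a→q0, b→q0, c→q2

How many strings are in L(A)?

The useful subgraph on states {q0, q1, q3, q5, q6} is acyclic, so L(A) is finite; the longest accepting path visits 4 useful states, giving maximum string length 3.
Counting accepting paths from q3 by length: 1 of length 0, 1 of length 1, 3 of length 2, 4 of length 3. Total 9.

9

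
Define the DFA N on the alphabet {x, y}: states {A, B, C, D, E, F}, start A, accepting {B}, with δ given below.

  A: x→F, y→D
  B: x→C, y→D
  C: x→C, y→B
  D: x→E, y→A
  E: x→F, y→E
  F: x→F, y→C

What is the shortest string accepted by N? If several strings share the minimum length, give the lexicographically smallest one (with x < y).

A breadth-first search from A reaches an accepting state first via the path A → F → C → B on input xyy.
No string of length < 3 is accepted (BFS exhausts all shorter strings without reaching an accepting state), and xyy is the lexicographically least accepting string of length 3.

xyy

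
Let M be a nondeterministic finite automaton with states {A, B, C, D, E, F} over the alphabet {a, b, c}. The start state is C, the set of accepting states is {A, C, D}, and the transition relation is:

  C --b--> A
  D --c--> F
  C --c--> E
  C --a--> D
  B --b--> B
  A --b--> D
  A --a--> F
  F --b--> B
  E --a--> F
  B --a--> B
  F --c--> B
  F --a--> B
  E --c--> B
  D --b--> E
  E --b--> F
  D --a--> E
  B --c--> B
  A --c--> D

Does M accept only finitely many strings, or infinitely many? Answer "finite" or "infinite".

finite

The useful states (reachable from C and able to reach an accepting state) are {A, C, D}.
Restricted to these states the transition graph has no cycle, so every accepting path has bounded length and L is finite.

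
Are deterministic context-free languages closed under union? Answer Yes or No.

No

{aⁿbⁿ : n≥0} and {aⁿb²ⁿ : n≥0} are each accepted by a deterministic PDA (push the a's; pop one per b, respectively one per two b's), but their union U is not. Suppose a DPDA M accepted U. Being deterministic, M has a single run on aⁿb²ⁿ, and since aⁿbⁿ ∈ U that run passes through an accepting configuration right after consuming the prefix aⁿbⁿ and then goes on to accept again after n more b's. Build an ordinary (nondeterministic) PDA M′ that simulates M on a's and b's and, at any moment when M is in an accepting state, may switch to a second mode in which it reads only c's, feeding each c to M as a b; M′ accepts when M does. Then M′ accepts aⁱbʲcᵏ (k≥1) exactly when both aⁱbʲ ∈ U and aⁱbʲ⁺ᵏ ∈ U, and checking the four cases (i=j or j=2i, combined with j+k=i or j+k=2i) leaves only i=j=k: so L(M′) ∩ a*b*c⁺ = {aⁿbⁿcⁿ : n≥1} would be context-free, which it is not (pumping lemma) — contradiction. (The union is an unambiguous CFL; it is determinism, not unambiguity, that fails.)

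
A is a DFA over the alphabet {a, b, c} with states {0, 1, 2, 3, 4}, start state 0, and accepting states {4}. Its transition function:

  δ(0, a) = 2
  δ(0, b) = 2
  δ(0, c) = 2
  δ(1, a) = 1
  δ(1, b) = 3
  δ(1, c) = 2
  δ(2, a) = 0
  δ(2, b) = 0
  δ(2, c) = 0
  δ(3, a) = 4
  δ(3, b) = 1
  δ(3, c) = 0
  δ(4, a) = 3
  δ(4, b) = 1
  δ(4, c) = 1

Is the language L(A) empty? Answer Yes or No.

Yes

The states reachable from the start state are {0, 2}.
None of the accepting states {4} is reachable, so no string is accepted and L(A) = ∅.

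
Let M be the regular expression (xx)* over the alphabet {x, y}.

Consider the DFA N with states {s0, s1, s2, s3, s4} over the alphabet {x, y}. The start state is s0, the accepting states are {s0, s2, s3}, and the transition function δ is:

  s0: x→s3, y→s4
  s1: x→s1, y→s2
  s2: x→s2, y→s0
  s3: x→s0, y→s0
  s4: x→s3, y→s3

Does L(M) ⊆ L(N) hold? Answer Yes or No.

Converting the expression M to a DFA (subset construction, then merging equivalent states) gives the minimal DFA with states {m0, m1, m2}, start state m0, accepting states {m0} and transitions m0: x→m1, y→m2; m1: x→m0, y→m2; m2: x→m2, y→m2.
Exploring the product automaton M × N from the start pair (m0, s0), following both machines on each input symbol, reaches 5 state pairs: (m0, s0), (m1, s3), (m2, s4), (m2, s0), (m2, s3).
M accepts in {m0} and N accepts in {s0, s2, s3}. The reachable pairs whose M-component is accepting are (m0, s0); in each of them the N-component is accepting too, so the product for L(M) \ L(N) (M-component accepting, N-component rejecting) has no reachable accepting pair and the difference is empty.
Hence every string in L(M) is also in L(N).

Yes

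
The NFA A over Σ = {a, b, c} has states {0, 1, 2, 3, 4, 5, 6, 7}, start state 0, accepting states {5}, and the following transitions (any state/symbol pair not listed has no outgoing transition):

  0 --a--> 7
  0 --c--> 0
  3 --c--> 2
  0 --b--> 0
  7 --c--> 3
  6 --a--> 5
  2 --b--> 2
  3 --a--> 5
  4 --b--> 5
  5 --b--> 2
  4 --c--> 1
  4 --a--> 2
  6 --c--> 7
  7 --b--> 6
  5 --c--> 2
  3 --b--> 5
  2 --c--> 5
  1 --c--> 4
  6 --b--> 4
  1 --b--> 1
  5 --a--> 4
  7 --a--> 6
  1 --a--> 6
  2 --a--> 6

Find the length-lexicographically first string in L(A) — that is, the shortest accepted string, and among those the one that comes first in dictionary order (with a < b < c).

A breadth-first search from 0 reaches an accepting state first via the path 0 → 7 → 6 → 5 on input aaa.
No string of length < 3 is accepted (BFS exhausts all shorter strings without reaching an accepting state), and aaa is the lexicographically least accepting string of length 3.

aaa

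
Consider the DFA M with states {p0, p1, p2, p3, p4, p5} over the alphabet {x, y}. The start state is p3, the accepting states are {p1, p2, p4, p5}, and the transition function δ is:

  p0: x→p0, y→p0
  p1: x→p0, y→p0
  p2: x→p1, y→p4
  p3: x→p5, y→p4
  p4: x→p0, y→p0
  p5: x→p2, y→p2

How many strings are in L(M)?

8

The useful subgraph on states {p1, p2, p3, p4, p5} is acyclic, so L(M) is finite; the longest accepting path visits 4 useful states, giving maximum string length 3.
Counting accepting paths from p3 by length: 2 of length 1, 2 of length 2, 4 of length 3. Total 8.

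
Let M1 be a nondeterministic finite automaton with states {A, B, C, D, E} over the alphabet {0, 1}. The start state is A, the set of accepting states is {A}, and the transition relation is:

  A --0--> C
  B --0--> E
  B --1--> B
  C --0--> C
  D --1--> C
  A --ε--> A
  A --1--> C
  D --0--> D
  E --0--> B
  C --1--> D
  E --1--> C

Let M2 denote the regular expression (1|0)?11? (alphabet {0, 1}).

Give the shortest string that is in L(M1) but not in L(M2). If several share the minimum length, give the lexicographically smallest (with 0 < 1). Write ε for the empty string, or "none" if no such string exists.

The empty string ε is accepted by M1 but not by M2.
Since ε is the unique shortest string, it is the required witness.

ε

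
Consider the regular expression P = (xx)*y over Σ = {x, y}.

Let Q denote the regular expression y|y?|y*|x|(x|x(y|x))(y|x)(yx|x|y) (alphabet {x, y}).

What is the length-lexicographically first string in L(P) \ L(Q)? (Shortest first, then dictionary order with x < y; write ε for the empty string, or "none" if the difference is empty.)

xxxxy

The string xxxxy is accepted by P but not by Q.
No shorter string lies in the difference, and xxxxy is the lexicographically first length-5 string in L(P) \ L(Q).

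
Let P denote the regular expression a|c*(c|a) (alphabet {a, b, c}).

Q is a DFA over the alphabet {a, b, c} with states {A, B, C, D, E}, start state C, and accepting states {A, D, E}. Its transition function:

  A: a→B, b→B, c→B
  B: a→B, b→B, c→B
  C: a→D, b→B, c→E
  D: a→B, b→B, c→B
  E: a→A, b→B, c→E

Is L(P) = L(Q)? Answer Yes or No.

Converting the expression P to a DFA (subset construction, then merging equivalent states) gives the minimal DFA with states {p0, p1, p2, p3}, start state p0, accepting states {p1, p3} and transitions p0: a→p1, b→p2, c→p3; p1: a→p2, b→p2, c→p2; p2: a→p2, b→p2, c→p2; p3: a→p1, b→p2, c→p3.
Exploring the product automaton P × Q from the start pair (p0, C), following both machines on each input symbol, reaches 5 state pairs: (p0, C), (p1, D), (p2, B), (p3, E), (p1, A).
P accepts in {p1, p3} and Q accepts in {A, D, E}. In every reachable pair the two components are either both accepting — (p1, D), (p3, E), (p1, A) — or both non-accepting, so no string is accepted by exactly one of the machines: L(P) \ L(Q) and L(Q) \ L(P) are both empty.
Hence every string is accepted by P iff it is accepted by Q, and the two languages coincide.

Yes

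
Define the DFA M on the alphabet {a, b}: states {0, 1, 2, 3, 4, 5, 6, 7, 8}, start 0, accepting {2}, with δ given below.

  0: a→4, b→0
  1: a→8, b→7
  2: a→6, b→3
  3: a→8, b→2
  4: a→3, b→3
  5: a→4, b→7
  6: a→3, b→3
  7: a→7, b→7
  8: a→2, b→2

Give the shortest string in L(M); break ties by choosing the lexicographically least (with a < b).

A breadth-first search from 0 reaches an accepting state first via the path 0 → 4 → 3 → 2 on input aab.
No string of length < 3 is accepted (BFS exhausts all shorter strings without reaching an accepting state), and aab is the lexicographically least accepting string of length 3.

aab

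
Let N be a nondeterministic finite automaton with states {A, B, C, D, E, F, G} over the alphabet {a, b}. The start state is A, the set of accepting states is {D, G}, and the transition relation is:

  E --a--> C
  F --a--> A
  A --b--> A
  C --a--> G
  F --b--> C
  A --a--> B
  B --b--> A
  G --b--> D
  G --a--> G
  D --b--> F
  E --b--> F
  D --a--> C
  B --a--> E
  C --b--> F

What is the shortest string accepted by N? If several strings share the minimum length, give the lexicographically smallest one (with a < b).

A breadth-first search from A reaches an accepting state first via the path A → B → E → C → G on input aaaa.
No string of length < 4 is accepted (BFS exhausts all shorter strings without reaching an accepting state), and aaaa is the lexicographically least accepting string of length 4.

aaaa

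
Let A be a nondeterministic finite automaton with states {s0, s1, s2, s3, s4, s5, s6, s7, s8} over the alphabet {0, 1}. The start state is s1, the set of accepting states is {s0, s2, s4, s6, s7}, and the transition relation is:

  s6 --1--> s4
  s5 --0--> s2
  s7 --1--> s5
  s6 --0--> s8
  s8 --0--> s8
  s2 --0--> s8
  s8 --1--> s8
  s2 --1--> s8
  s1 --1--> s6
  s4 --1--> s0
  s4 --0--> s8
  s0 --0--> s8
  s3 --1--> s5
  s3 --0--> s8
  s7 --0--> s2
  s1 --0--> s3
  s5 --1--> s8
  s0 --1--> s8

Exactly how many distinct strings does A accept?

4

The useful subgraph on states {s0, s1, s2, s3, s4, s5, s6} is acyclic, so L(A) is finite; the longest accepting path visits 4 useful states, giving maximum string length 3.
Counting accepting paths from s1 by length: 1 of length 1, 1 of length 2, 2 of length 3. Total 4.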